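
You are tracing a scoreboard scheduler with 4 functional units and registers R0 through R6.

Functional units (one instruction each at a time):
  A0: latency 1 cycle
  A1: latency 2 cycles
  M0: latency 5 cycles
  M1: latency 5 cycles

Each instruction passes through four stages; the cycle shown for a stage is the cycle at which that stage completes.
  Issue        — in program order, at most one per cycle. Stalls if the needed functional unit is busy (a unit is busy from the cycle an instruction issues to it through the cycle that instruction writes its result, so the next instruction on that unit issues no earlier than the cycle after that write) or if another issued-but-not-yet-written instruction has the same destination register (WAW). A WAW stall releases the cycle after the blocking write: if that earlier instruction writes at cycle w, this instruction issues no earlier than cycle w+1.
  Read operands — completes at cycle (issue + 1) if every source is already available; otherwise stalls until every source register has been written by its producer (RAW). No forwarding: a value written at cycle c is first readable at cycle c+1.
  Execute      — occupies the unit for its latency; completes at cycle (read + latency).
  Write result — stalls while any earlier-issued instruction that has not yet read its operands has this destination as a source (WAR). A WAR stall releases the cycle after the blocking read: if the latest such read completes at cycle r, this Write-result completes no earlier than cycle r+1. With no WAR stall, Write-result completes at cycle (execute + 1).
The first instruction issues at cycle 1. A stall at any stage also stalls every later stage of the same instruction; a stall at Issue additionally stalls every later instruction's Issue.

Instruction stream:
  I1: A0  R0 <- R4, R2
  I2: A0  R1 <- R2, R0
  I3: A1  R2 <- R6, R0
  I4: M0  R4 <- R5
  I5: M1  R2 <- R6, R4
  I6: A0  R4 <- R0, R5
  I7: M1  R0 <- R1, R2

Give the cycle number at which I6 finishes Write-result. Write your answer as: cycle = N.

I1: IS=1 RO=2 EX=3 WR=4
I2: IS=5 RO=6 EX=7 WR=8  [struct: A0 busy until I1 writes@4]
I3: IS=6 RO=7 EX=9 WR=10
I4: IS=7 RO=8 EX=13 WR=14
I5: IS=11 RO=15 EX=20 WR=21  [WAW R2: wait I3 write@10; RAW R4: wait I4 write@14]
I6: IS=15 RO=16 EX=17 WR=18  [WAW R4: wait I4 write@14]
I7: IS=22 RO=23 EX=28 WR=29  [struct: M1 busy until I5 writes@21]

cycle = 18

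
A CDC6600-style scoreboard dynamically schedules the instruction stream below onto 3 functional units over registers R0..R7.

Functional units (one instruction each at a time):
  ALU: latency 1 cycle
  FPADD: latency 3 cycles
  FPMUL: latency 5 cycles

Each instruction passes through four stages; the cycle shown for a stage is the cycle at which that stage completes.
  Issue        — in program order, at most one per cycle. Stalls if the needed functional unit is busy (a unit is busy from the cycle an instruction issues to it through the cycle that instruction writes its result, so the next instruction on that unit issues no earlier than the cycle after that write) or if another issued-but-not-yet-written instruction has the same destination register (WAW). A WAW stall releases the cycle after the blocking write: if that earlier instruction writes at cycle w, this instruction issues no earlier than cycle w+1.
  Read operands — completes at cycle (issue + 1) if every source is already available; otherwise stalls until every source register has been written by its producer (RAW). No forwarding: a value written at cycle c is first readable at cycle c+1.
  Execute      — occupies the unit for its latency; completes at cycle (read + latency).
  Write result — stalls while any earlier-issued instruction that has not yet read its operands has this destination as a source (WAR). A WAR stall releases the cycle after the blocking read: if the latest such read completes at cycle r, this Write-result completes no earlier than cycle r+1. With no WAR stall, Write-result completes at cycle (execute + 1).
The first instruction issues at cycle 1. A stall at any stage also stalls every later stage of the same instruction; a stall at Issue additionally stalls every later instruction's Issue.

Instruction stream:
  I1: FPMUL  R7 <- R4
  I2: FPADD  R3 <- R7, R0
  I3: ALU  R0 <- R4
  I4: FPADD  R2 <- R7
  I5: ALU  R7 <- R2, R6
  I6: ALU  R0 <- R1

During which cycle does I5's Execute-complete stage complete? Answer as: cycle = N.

c1: I1 issues→FPMUL
c2: I1 reads | I2 issues→FPADD
c3: I3 issues→ALU
c4: I3 reads
c5: I3 exec-done
c7: I1 exec-done
c8: I1 writes R7
c9: I2 reads
c10: I3 writes R0
c12: I2 exec-done
c13: I2 writes R3
c14: I4 issues→FPADD
c15: I4 reads | I5 issues→ALU
c18: I4 exec-done
c19: I4 writes R2
c20: I5 reads
c21: I5 exec-done
c22: I5 writes R7
c23: I6 issues→ALU
c24: I6 reads
c25: I6 exec-done
c26: I6 writes R0

cycle = 21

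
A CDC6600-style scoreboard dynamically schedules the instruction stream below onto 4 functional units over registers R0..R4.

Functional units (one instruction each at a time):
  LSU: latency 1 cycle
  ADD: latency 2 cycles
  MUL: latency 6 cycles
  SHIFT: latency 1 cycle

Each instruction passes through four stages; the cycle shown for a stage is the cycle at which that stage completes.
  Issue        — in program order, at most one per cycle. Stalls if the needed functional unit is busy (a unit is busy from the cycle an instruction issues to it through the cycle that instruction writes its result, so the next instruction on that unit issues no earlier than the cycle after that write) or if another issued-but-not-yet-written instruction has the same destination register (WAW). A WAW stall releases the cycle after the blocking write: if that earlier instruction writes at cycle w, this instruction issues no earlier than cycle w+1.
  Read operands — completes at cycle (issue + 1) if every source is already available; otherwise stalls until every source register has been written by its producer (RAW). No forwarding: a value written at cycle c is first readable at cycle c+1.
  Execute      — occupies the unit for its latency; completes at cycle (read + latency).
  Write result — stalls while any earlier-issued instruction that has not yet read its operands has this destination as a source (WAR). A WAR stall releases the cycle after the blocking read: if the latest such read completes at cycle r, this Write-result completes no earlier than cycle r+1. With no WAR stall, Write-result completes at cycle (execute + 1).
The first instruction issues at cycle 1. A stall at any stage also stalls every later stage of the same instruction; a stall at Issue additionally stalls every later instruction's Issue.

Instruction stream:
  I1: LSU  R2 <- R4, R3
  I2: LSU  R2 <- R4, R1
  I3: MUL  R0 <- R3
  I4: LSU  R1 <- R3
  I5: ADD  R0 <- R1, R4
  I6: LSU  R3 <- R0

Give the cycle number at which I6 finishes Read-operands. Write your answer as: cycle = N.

I1 -> (1, 2, 3, 4)
I2 -> (5, 6, 7, 8)  // struct: LSU busy until I1 writes@4
I3 -> (6, 7, 13, 14)
I4 -> (9, 10, 11, 12)  // struct: LSU busy until I2 writes@8
I5 -> (15, 16, 18, 19)  // WAW R0: wait I3 write@14
I6 -> (16, 20, 21, 22)  // RAW R0: wait I5 write@19

cycle = 20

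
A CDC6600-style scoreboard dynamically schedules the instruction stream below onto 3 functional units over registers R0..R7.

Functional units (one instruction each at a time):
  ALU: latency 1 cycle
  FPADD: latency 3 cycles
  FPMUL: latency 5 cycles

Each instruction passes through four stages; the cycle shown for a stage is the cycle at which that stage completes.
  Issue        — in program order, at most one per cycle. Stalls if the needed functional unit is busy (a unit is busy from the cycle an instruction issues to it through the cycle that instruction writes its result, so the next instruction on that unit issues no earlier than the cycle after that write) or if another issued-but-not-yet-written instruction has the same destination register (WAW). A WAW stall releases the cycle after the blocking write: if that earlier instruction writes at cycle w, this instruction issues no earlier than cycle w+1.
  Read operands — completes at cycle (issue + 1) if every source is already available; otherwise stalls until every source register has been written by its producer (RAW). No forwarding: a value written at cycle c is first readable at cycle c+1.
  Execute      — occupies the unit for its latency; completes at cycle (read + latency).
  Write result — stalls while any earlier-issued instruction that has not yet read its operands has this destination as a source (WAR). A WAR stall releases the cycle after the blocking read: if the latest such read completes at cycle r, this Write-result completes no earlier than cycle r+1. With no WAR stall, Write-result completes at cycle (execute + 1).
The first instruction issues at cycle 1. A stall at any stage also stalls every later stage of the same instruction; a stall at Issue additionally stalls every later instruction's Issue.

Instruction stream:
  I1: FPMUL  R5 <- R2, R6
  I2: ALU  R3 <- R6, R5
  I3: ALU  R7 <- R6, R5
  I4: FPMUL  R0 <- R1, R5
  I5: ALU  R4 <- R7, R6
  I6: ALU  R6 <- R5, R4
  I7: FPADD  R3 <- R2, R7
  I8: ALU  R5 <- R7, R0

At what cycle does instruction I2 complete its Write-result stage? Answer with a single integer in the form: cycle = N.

cycle = 11

t=1  I1 dispatched to FPMUL
t=2  I1 operands ready | I2 dispatched to ALU
t=7  I1 complete
t=8  R5←I1
t=9  I2 operands ready
t=10  I2 complete
t=11  R3←I2
t=12  I3 dispatched to ALU
t=13  I3 operands ready | I4 dispatched to FPMUL
t=14  I3 complete | I4 operands ready
t=15  R7←I3
t=16  I5 dispatched to ALU
t=17  I5 operands ready
t=18  I5 complete
t=19  I4 complete | R4←I5
t=20  R0←I4 | I6 dispatched to ALU
t=21  I6 operands ready | I7 dispatched to FPADD
t=22  I6 complete | I7 operands ready
t=23  R6←I6
t=24  I8 dispatched to ALU
t=25  I7 complete | I8 operands ready
t=26  R3←I7 | I8 complete
t=27  R5←I8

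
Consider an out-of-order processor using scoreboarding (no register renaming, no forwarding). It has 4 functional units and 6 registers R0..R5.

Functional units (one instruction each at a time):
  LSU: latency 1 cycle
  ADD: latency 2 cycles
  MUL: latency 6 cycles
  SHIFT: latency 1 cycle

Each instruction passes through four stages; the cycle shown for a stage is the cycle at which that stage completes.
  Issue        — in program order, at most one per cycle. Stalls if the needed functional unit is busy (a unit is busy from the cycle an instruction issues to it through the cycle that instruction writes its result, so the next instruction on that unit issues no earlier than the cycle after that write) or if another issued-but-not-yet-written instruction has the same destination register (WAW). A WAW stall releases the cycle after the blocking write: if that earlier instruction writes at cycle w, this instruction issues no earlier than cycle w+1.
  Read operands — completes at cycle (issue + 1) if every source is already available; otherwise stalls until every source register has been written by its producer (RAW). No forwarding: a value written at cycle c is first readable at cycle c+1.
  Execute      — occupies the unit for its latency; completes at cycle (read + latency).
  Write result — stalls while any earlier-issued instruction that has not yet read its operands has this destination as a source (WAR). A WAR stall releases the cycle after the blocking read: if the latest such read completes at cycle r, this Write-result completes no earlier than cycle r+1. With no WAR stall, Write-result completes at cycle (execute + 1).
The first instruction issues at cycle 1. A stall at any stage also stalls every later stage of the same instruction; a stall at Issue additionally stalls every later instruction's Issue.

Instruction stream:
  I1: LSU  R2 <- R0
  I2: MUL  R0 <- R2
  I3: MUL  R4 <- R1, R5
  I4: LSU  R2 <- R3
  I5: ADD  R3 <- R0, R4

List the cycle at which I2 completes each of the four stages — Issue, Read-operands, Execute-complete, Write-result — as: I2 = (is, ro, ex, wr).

t=1  I1 dispatched to LSU
t=2  I1 operands ready, I2 dispatched to MUL
t=3  I1 complete
t=4  R2←I1
t=5  I2 operands ready
t=11  I2 complete
t=12  R0←I2
t=13  I3 dispatched to MUL
t=14  I3 operands ready, I4 dispatched to LSU
t=15  I4 operands ready, I5 dispatched to ADD
t=16  I4 complete
t=17  R2←I4
t=20  I3 complete
t=21  R4←I3
t=22  I5 operands ready
t=24  I5 complete
t=25  R3←I5

I2 = (2, 5, 11, 12)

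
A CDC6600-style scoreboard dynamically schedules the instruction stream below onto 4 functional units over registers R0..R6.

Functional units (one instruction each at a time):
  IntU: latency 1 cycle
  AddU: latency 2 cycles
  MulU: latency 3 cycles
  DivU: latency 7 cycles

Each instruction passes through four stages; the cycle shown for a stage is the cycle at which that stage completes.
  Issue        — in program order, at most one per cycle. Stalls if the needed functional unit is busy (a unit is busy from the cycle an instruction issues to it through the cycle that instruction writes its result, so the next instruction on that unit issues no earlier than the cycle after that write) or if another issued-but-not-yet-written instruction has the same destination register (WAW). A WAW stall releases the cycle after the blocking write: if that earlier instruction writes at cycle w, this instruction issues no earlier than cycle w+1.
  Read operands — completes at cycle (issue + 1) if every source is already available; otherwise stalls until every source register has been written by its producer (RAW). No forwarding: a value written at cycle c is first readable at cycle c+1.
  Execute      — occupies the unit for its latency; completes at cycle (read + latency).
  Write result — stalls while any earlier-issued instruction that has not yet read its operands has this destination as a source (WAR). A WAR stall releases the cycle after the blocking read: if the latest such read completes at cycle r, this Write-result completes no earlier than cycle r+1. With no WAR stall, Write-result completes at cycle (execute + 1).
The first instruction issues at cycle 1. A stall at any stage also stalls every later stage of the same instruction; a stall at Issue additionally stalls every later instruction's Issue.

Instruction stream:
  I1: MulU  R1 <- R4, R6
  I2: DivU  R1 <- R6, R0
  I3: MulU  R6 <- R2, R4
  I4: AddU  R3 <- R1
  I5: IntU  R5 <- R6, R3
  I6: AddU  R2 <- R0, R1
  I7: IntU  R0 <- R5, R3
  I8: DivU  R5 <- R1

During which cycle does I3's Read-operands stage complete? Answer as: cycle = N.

t=1  I1→MulU
t=2  I1 RO
t=5  I1 EX
t=6  I1 WR R1
t=7  I2→DivU
t=8  I2 RO | I3→MulU
t=9  I3 RO | I4→AddU
t=10  I5→IntU
t=12  I3 EX
t=13  I3 WR R6
t=15  I2 EX
t=16  I2 WR R1
t=17  I4 RO
t=19  I4 EX
t=20  I4 WR R3
t=21  I5 RO | I6→AddU
t=22  I5 EX | I6 RO
t=23  I5 WR R5
t=24  I6 EX | I7→IntU
t=25  I6 WR R2 | I7 RO | I8→DivU
t=26  I7 EX | I8 RO
t=27  I7 WR R0
t=33  I8 EX
t=34  I8 WR R5

cycle = 9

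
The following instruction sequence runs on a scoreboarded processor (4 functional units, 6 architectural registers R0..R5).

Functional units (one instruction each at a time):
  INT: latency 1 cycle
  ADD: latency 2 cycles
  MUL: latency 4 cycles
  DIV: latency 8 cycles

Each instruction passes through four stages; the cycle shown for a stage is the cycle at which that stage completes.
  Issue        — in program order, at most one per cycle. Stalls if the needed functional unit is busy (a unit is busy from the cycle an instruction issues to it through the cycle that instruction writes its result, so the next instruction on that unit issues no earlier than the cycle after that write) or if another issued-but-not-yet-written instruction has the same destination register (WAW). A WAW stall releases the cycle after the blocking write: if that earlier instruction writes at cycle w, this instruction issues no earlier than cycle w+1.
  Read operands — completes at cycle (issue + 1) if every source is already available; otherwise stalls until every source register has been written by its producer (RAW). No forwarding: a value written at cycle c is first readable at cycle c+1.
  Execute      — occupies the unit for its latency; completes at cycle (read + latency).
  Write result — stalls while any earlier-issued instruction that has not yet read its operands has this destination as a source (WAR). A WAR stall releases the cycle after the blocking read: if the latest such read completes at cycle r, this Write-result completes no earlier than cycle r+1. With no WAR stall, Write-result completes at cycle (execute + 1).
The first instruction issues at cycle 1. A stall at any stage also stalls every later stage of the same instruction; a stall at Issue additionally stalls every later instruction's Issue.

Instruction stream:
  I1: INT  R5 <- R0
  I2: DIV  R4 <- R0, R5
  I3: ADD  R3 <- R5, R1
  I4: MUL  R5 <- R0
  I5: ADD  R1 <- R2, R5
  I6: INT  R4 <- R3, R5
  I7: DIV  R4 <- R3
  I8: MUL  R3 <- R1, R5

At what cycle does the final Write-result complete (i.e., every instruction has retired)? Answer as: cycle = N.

1) issue 1, read 2, done 3, write 4
2) issue 2, read 5, done 13, write 14  <RAW R5: wait I1 write@4>
3) issue 3, read 5, done 7, write 8  <RAW R5: wait I1 write@4>
4) issue 5, read 6, done 10, write 11  <WAW R5: wait I1 write@4>
5) issue 9, read 12, done 14, write 15  <struct: ADD busy until I3 writes@8 / RAW R5: wait I4 write@11>
6) issue 15, read 16, done 17, write 18  <WAW R4: wait I2 write@14>
7) issue 19, read 20, done 28, write 29  <WAW R4: wait I6 write@18>
8) issue 20, read 21, done 25, write 26

cycle = 29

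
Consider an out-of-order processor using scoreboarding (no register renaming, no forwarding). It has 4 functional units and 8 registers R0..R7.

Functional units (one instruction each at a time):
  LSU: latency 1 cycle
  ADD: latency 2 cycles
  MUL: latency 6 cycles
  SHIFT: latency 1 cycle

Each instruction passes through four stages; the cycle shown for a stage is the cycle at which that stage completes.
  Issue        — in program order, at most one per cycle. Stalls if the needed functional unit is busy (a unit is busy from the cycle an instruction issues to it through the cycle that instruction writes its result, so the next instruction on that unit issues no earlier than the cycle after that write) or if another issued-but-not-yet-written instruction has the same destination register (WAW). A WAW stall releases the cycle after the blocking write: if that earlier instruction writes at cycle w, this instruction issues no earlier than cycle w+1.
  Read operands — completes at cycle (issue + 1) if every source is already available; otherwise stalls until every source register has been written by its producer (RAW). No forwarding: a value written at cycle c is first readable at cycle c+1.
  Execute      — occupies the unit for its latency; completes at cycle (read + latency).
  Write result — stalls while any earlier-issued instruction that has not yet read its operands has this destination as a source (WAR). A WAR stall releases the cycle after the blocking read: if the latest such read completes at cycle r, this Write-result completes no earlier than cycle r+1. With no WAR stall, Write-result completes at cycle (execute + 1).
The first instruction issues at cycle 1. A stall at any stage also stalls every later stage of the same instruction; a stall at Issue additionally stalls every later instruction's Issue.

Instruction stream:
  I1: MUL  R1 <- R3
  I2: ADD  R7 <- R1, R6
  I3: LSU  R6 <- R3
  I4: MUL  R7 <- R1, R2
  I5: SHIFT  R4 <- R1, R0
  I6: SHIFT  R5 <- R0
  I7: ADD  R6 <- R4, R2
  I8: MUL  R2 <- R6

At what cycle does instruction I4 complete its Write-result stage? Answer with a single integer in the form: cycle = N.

I1  is:1  ro:2  ex:8  wr:9
I2  is:2  ro:10  ex:12  wr:13  — RAW R1: wait I1 write@9
I3  is:3  ro:4  ex:5  wr:11  — WAR R6: wait I2 read@10
I4  is:14  ro:15  ex:21  wr:22  — WAW R7: wait I2 write@13
I5  is:15  ro:16  ex:17  wr:18
I6  is:19  ro:20  ex:21  wr:22  — struct: SHIFT busy until I5 writes@18
I7  is:20  ro:21  ex:23  wr:24
I8  is:23  ro:25  ex:31  wr:32  — struct: MUL busy until I4 writes@22, RAW R6: wait I7 write@24

cycle = 22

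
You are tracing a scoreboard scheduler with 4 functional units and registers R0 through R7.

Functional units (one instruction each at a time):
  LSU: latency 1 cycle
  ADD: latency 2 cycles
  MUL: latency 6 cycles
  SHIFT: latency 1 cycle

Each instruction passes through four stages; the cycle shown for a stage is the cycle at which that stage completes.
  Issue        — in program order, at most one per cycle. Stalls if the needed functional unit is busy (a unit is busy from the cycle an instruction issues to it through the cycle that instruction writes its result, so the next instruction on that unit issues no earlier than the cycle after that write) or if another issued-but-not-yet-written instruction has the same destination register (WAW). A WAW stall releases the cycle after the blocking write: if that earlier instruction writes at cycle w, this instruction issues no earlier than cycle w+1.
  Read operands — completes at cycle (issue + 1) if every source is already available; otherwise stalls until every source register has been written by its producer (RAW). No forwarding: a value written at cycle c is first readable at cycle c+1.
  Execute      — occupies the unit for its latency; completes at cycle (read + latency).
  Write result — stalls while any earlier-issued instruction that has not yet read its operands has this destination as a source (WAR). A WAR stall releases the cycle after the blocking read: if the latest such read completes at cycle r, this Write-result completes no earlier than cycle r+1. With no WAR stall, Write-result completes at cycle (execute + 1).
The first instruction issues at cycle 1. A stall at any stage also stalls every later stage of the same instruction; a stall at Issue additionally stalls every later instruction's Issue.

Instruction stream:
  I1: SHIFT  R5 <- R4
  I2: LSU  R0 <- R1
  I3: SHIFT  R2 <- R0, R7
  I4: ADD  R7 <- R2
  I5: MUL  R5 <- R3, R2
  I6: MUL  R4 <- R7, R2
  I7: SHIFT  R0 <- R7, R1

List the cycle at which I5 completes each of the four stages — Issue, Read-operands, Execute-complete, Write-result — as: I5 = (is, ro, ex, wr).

c1: I1→SHIFT
c2: I1 RO · I2→LSU
c3: I1 EX · I2 RO
c4: I1 WR R5 · I2 EX
c5: I2 WR R0 · I3→SHIFT
c6: I3 RO · I4→ADD
c7: I3 EX · I5→MUL
c8: I3 WR R2
c9: I4 RO · I5 RO
c11: I4 EX
c12: I4 WR R7
c15: I5 EX
c16: I5 WR R5
c17: I6→MUL
c18: I6 RO · I7→SHIFT
c19: I7 RO
c20: I7 EX
c21: I7 WR R0
c24: I6 EX
c25: I6 WR R4

I5 = (7, 9, 15, 16)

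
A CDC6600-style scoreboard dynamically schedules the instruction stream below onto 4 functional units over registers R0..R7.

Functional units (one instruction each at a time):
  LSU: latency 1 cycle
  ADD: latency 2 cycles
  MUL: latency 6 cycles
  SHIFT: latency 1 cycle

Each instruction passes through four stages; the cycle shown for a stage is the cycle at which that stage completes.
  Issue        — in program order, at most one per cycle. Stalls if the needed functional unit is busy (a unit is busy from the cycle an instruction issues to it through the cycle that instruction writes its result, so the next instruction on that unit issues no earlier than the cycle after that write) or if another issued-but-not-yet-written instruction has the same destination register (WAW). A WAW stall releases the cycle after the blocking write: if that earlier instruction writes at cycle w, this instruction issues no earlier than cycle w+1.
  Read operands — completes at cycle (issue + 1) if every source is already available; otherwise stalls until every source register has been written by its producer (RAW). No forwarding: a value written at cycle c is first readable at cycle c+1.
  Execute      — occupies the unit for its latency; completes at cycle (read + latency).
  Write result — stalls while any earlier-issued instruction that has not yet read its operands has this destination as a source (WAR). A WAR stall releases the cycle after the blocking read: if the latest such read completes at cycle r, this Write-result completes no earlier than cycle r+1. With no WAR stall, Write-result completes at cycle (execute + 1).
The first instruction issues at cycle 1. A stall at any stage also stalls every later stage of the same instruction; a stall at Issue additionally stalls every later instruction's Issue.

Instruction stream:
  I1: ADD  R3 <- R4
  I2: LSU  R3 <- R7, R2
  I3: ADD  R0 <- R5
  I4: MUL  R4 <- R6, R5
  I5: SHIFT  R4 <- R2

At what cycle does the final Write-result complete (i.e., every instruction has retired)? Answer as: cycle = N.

cycle = 20

cycle 1: I1→ADD
cycle 2: I1 RO
cycle 4: I1 EX
cycle 5: I1 WR R3
cycle 6: I2→LSU
cycle 7: I2 RO, I3→ADD
cycle 8: I2 EX, I3 RO, I4→MUL
cycle 9: I2 WR R3, I4 RO
cycle 10: I3 EX
cycle 11: I3 WR R0
cycle 15: I4 EX
cycle 16: I4 WR R4
cycle 17: I5→SHIFT
cycle 18: I5 RO
cycle 19: I5 EX
cycle 20: I5 WR R4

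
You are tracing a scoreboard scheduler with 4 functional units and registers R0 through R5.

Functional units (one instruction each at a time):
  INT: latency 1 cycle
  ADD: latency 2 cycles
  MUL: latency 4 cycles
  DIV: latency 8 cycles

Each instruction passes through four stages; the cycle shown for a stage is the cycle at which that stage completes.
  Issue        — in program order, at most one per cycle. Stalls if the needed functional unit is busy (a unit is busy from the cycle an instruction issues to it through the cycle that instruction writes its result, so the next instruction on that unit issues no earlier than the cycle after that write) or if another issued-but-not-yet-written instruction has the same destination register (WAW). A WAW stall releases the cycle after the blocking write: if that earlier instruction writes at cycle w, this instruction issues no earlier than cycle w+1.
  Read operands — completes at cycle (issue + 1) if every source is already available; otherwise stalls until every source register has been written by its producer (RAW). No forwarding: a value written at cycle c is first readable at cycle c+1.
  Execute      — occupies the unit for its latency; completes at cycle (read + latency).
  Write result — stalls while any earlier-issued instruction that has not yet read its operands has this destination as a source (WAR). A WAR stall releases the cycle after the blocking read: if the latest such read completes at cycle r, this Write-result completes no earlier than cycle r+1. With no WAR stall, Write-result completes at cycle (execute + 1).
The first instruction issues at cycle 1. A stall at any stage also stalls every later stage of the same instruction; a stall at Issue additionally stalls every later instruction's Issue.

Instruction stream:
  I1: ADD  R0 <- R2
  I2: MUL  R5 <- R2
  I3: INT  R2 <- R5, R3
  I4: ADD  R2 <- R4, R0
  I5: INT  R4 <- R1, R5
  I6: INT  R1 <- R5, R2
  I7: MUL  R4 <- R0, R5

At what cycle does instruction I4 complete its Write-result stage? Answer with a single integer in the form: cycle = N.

cycle = 16

I1  is:1  ro:2  ex:4  wr:5
I2  is:2  ro:3  ex:7  wr:8
I3  is:3  ro:9  ex:10  wr:11  — RAW R5: wait I2 write@8
I4  is:12  ro:13  ex:15  wr:16  — WAW R2: wait I3 write@11
I5  is:13  ro:14  ex:15  wr:16
I6  is:17  ro:18  ex:19  wr:20  — struct: INT busy until I5 writes@16
I7  is:18  ro:19  ex:23  wr:24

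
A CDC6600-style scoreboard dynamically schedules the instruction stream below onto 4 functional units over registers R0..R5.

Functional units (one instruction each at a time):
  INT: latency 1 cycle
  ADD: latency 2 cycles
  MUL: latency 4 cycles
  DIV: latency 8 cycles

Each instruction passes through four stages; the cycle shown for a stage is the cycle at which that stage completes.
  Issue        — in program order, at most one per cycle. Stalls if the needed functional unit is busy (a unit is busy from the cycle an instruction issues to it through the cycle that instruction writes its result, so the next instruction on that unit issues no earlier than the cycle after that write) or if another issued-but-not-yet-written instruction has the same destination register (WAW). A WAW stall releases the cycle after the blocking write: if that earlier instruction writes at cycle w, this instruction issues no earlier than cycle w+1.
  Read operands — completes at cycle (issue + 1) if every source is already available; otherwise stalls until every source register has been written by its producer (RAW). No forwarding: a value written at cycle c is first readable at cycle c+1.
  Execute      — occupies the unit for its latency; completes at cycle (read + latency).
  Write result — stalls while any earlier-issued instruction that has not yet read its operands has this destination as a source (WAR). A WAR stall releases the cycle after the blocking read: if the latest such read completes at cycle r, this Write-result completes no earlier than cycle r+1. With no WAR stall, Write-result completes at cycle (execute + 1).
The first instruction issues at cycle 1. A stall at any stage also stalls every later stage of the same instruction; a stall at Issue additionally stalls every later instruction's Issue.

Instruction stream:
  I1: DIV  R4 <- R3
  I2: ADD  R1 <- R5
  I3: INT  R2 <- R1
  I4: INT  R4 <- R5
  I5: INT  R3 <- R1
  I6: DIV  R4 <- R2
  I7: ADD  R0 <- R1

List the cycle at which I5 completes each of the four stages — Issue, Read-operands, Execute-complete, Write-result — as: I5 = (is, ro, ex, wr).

I1 -> (1, 2, 10, 11)
I2 -> (2, 3, 5, 6)
I3 -> (3, 7, 8, 9)  // RAW R1: wait I2 write@6
I4 -> (12, 13, 14, 15)  // WAW R4: wait I1 write@11
I5 -> (16, 17, 18, 19)  // struct: INT busy until I4 writes@15
I6 -> (17, 18, 26, 27)
I7 -> (18, 19, 21, 22)

I5 = (16, 17, 18, 19)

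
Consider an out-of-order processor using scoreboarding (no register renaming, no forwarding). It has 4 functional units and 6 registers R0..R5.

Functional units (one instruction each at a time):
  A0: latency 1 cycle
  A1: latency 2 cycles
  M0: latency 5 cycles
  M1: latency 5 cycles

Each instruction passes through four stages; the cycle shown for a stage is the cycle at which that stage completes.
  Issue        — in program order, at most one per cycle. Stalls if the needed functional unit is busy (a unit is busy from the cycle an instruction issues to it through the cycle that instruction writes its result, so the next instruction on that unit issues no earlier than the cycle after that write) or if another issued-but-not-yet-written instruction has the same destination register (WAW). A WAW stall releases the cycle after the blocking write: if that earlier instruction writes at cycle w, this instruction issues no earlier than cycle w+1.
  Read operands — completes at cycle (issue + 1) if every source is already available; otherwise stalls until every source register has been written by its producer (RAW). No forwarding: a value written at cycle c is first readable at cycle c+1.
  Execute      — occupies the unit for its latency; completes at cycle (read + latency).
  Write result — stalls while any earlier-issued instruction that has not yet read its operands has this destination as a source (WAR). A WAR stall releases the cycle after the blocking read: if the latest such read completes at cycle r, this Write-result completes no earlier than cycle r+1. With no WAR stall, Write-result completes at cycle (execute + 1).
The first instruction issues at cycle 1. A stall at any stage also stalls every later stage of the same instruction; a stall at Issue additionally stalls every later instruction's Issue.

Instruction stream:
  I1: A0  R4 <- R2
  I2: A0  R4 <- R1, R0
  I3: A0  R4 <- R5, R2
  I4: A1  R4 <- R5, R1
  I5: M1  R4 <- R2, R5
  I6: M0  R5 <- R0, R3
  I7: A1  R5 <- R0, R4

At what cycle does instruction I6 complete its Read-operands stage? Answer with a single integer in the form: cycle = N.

cycle 1: I1 dispatched to A0
cycle 2: I1 operands ready
cycle 3: I1 complete
cycle 4: R4←I1
cycle 5: I2 dispatched to A0
cycle 6: I2 operands ready
cycle 7: I2 complete
cycle 8: R4←I2
cycle 9: I3 dispatched to A0
cycle 10: I3 operands ready
cycle 11: I3 complete
cycle 12: R4←I3
cycle 13: I4 dispatched to A1
cycle 14: I4 operands ready
cycle 16: I4 complete
cycle 17: R4←I4
cycle 18: I5 dispatched to M1
cycle 19: I5 operands ready; I6 dispatched to M0
cycle 20: I6 operands ready
cycle 24: I5 complete
cycle 25: R4←I5; I6 complete
cycle 26: R5←I6
cycle 27: I7 dispatched to A1
cycle 28: I7 operands ready
cycle 30: I7 complete
cycle 31: R5←I7

cycle = 20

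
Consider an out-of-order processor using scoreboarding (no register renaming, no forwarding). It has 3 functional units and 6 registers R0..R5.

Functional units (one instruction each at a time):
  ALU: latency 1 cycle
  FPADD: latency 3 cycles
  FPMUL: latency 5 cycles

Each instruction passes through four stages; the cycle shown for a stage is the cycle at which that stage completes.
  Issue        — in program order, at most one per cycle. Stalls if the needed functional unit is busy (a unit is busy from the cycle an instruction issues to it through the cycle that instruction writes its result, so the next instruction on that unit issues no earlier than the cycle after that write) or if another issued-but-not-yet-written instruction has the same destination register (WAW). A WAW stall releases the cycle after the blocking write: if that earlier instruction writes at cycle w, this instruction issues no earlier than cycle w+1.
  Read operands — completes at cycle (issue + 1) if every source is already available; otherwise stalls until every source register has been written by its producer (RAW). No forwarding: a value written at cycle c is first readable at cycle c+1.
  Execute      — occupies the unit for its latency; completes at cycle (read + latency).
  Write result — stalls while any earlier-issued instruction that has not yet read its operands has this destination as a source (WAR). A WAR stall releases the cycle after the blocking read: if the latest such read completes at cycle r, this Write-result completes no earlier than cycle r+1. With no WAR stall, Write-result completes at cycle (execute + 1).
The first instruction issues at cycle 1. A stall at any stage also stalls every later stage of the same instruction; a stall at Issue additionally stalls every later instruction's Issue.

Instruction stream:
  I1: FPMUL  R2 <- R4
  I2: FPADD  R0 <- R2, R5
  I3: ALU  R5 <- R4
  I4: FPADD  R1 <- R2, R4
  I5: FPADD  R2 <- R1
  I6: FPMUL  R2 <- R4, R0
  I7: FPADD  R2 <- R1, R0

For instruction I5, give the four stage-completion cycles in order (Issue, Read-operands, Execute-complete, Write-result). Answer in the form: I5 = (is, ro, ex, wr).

I5 = (20, 21, 24, 25)

I1  is:1  ro:2  ex:7  wr:8
I2  is:2  ro:9  ex:12  wr:13  — RAW R2: wait I1 write@8
I3  is:3  ro:4  ex:5  wr:10  — WAR R5: wait I2 read@9
I4  is:14  ro:15  ex:18  wr:19  — struct: FPADD busy until I2 writes@13
I5  is:20  ro:21  ex:24  wr:25  — struct: FPADD busy until I4 writes@19
I6  is:26  ro:27  ex:32  wr:33  — WAW R2: wait I5 write@25
I7  is:34  ro:35  ex:38  wr:39  — WAW R2: wait I6 write@33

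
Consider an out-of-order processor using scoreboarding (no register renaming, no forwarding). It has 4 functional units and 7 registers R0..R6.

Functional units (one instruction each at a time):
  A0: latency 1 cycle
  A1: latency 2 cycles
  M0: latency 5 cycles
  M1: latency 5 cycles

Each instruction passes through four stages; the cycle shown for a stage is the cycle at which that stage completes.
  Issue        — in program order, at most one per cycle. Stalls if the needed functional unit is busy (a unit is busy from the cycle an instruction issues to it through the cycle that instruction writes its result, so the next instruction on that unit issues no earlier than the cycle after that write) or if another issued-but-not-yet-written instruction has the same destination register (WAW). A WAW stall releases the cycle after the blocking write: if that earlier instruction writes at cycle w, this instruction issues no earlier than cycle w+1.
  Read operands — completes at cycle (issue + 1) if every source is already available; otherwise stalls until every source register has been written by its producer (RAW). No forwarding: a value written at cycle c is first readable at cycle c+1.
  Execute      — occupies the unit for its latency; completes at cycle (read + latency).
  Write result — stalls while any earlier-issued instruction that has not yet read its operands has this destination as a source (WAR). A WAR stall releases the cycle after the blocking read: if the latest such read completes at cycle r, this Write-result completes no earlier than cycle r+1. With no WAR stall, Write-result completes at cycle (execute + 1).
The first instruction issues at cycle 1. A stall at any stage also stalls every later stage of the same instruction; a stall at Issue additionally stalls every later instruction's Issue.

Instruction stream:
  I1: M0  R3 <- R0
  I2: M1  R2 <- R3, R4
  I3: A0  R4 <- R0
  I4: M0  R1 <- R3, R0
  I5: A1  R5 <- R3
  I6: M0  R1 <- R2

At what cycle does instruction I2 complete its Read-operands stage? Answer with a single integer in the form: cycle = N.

cycle 1: I1 dispatched to M0
cycle 2: I1 operands ready; I2 dispatched to M1
cycle 3: I3 dispatched to A0
cycle 4: I3 operands ready
cycle 5: I3 complete
cycle 7: I1 complete
cycle 8: R3←I1
cycle 9: I2 operands ready; I4 dispatched to M0
cycle 10: R4←I3; I4 operands ready; I5 dispatched to A1
cycle 11: I5 operands ready
cycle 13: I5 complete
cycle 14: I2 complete; R5←I5
cycle 15: R2←I2; I4 complete
cycle 16: R1←I4
cycle 17: I6 dispatched to M0
cycle 18: I6 operands ready
cycle 23: I6 complete
cycle 24: R1←I6

cycle = 9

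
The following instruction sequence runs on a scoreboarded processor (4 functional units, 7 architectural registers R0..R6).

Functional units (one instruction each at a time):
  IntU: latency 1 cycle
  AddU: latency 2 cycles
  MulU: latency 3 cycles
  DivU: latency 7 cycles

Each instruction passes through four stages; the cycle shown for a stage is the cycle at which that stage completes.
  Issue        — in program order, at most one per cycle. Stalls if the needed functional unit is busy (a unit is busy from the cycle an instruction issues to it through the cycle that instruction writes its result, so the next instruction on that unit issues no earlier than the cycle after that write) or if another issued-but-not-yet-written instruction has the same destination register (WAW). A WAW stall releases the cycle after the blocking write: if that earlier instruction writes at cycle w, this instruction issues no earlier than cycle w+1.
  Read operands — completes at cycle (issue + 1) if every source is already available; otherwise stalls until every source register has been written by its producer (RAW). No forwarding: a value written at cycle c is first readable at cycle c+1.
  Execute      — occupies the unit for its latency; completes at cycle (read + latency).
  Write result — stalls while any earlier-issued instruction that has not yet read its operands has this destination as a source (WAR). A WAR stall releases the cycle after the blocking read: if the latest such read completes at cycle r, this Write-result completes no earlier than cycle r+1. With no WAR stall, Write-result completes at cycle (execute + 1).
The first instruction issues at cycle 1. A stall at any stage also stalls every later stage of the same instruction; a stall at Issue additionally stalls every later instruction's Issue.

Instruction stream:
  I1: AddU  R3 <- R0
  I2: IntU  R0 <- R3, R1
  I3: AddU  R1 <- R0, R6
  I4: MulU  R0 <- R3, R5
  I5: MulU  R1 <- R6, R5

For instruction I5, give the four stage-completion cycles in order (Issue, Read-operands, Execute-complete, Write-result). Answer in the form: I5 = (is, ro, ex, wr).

I1 -> (1, 2, 4, 5)
I2 -> (2, 6, 7, 8)  // RAW R3: wait I1 write@5
I3 -> (6, 9, 11, 12)  // struct: AddU busy until I1 writes@5, RAW R0: wait I2 write@8
I4 -> (9, 10, 13, 14)  // WAW R0: wait I2 write@8
I5 -> (15, 16, 19, 20)  // struct: MulU busy until I4 writes@14

I5 = (15, 16, 19, 20)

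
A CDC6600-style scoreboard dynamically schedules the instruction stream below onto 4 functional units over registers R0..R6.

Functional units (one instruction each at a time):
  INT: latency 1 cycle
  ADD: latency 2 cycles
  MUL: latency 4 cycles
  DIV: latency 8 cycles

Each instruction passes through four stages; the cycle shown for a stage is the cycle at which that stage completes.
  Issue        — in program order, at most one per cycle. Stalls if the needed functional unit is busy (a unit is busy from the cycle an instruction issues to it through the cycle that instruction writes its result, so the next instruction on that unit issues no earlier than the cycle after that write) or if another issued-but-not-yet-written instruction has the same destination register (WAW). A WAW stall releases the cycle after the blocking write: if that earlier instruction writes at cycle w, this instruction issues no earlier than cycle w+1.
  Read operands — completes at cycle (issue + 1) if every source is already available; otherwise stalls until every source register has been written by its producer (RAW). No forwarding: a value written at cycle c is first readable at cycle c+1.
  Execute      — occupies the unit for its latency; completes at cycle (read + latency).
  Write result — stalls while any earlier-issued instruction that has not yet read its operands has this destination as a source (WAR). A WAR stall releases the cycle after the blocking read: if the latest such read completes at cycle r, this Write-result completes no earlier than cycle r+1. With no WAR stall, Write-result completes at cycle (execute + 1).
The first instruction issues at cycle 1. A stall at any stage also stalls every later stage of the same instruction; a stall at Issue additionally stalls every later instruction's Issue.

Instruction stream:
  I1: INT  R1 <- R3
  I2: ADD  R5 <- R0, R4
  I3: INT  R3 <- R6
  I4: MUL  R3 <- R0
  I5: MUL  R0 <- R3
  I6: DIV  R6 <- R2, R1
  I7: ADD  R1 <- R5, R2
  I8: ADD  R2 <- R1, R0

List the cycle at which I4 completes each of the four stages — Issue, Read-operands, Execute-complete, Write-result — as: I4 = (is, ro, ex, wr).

I4 = (9, 10, 14, 15)

  I1 | 1 | 2 | 3 | 4
  I2 | 2 | 3 | 5 | 6
  I3 | 5 | 6 | 7 | 8   struct: INT busy until I1 writes@4
  I4 | 9 | 10 | 14 | 15   WAW R3: wait I3 write@8
  I5 | 16 | 17 | 21 | 22   struct: MUL busy until I4 writes@15
  I6 | 17 | 18 | 26 | 27
  I7 | 18 | 19 | 21 | 22
  I8 | 23 | 24 | 26 | 27   struct: ADD busy until I7 writes@22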